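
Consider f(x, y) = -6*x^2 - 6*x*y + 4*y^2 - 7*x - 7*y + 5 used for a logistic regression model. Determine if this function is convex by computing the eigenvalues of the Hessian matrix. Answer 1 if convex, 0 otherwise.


The Hessian of f(x,y) = -6*x^2 - 6*x*y + 4*y^2 - 7*x - 7*y + 5 is:
H = [[-12, -6], [-6, 8]]
Trace = -12 + 8 = -4
Determinant = -12*8 - (-6)^2 = -132
Discriminant = (-4)^2 - 4*-132 = 544.0
Eigenvalues: lambda_1 = -13.6619, lambda_2 = 9.6619
The function is not convex.

0


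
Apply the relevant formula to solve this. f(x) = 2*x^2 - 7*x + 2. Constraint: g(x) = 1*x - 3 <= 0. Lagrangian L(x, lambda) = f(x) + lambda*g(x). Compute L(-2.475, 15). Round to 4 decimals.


Step 1: Evaluate f(x).
f(-2.475) = 2*(-2.475)^2 - 7*(-2.475) + 2 = 31.5763
Step 2: Evaluate g(x).
g(-2.475) = 1*-2.475 - 3 = -5.475
Step 3: Compute Lagrangian.
L = 31.5763 + 15*-5.475 = -50.5488


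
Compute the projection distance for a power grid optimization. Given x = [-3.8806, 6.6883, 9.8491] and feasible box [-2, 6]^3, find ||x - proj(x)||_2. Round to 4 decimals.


Project each component onto [-2, 6].
clip(-3.8806) = -2.0, clip(6.6883) = 6.0, clip(9.8491) = 6.0
Projection = [-2.0, 6.0, 6.0]
Squared diffs: [3.5367, 0.4738, 14.8156]
Distance = sqrt(18.8261) = 4.3389


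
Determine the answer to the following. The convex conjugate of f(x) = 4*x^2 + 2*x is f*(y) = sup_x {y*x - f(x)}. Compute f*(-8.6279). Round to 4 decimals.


f*(y) = sup_x {y*x - a*x^2 - b*x} = sup_x {(y-b)*x - a*x^2}
FOC: (y - b) - 2a*x = 0 => x* = (y - b)/(2a)
x* = (-8.6279 - 2)/(2*4) = -1.3285
f*(-8.6279) = (y-b)^2/(4a) = (-8.6279 - 2)^2/(4*4)
= 112.9523/16 = 7.0595


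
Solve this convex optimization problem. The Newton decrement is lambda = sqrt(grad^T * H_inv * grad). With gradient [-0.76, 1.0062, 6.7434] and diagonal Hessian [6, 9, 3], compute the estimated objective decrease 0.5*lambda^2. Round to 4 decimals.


Step 1: H is diagonal, so H^(-1) * g = [-0.1267, 0.1118, 2.2478].
Step 2: g^T H^(-1) g = sum_i g_i^2 / H_ii
  = (-0.76)^2/6 + (1.0062)^2/9 + (6.7434)^2/3
  = 0.0963 + 0.1125 + 15.1578 = 15.3666
Step 3: Objective decrease = 0.5 * g^T H^(-1) g = 7.6833


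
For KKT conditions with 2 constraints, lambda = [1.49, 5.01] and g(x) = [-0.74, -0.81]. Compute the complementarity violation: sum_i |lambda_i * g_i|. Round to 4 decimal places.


KKT complementary slackness check:
lambda_1 * g_1 = 1.49 * -0.74 = -1.1026
lambda_2 * g_2 = 5.01 * -0.81 = -4.0581
Total violation = 1.1026 + 4.0581 = 5.1607


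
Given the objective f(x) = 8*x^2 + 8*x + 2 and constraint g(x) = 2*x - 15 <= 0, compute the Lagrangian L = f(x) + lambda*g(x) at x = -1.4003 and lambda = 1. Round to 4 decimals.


Step 1: Evaluate f(x).
f(-1.4003) = 8*(-1.4003)^2 + 8*(-1.4003) + 2 = 6.4843
Step 2: Evaluate g(x).
g(-1.4003) = 2*-1.4003 - 15 = -17.8006
Step 3: Compute Lagrangian.
L = 6.4843 + 1*-17.8006 = -11.3163


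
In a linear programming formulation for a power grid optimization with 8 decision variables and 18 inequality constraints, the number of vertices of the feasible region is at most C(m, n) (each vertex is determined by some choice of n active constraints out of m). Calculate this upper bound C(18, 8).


Each vertex corresponds to some choice of n active constraints out of m, so the number of vertices is at most C(m, n) = m! / (n!(m-n)!).
m = 18, n = 8
Numerator: 18 * 17 * 16 * 15 * 14 * 13 * 12 * 11
Denominator: 8! = 40320
C(18, 8) = 43758


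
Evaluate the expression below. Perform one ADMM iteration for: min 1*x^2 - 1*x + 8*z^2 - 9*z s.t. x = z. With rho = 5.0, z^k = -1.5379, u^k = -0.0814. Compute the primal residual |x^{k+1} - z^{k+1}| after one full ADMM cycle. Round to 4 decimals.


ADMM iteration with rho = 5.0, z^k = -1.5379, u^k = -0.0814
Step 1: x-update.
Minimize 1*x^2 - 1*x + (5.0/2)*(x + 1.5379 - 0.0814)^2
FOC: (2*1 + 5.0)*x = 1 + 5.0*(-1.5379 + 0.0814)
x^{k+1} = -0.8975
Step 2: z-update.
Minimize 8*z^2 - 9*z + (5.0/2)*(-0.8975 - z - 0.0814)^2
FOC: (2*8 + 5.0)*z = 9 + 5.0*(-0.8975 - 0.0814)
z^{k+1} = 0.1955
Step 3: u-update.
u^{k+1} = -0.0814 - 0.8975 - 0.1955 = -1.1744
Step 4: Primal residual = |-0.8975 - 0.1955| = 1.093


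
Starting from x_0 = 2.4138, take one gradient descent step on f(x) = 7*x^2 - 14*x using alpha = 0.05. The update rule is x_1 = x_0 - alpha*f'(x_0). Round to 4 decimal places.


We compute the gradient at x_0 and apply the update.
f'(x) = 14*x - 14
f'(2.4138) = 14*2.4138 - 14 = 19.7932
x_1 = 2.4138 - 0.05*19.7932 = 1.4241


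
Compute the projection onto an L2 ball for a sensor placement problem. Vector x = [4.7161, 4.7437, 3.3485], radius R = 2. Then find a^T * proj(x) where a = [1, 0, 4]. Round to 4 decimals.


Step 1: Compute ||x|| (intermediates to 6 decimals).
||x|| = sqrt(4.7161^2 + 4.7437^2 + 3.3485^2) = 7.480424
Step 2: Project.
Since ||x|| > R, scale = R/||x|| = 2/7.480424 = 0.267365, proj(x) = scale * x
proj(x) = [1.26092, 1.268299, 0.895272]
Step 3: Dot product.
a^T * proj(x) = 1*1.26092 + 0*1.268299 + 4*0.895272 = 4.842


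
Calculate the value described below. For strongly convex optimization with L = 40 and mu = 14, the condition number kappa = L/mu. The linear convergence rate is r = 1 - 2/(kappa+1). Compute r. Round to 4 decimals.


Step 1: Compute the condition number.
kappa = L/mu = 40/14 = 2.8571
Step 2: Compute the convergence rate.
r = 1 - 2/(kappa + 1) = 1 - 2*mu/(L + mu) = (L - mu)/(L + mu) = 26/54 = 0.4815


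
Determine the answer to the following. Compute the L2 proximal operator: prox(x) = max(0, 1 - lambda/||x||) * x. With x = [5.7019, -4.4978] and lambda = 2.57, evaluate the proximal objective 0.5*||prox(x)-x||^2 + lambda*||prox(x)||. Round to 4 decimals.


Step 1: Compute ||x||.
||x|| = 7.2624
Step 2: Compute scaling factor.
scale = max(0, 1 - 2.57/7.2624) = 0.6461
Step 3: prox(x) = [3.6841, -2.9061]
||prox(x)|| = 4.6924
Step 4: Proximal objective.
0.5*||prox-x||^2 = 3.3025
lambda*||prox|| = 12.0595
Total = 15.3618


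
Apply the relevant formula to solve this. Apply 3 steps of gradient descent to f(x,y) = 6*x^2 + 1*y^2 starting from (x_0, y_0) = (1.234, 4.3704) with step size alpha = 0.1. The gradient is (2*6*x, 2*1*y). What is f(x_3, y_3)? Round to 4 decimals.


Gradient descent on f(x,y) = 6*x^2 + 1*y^2.
Starting point: (1.234, 4.3704), alpha = 0.1
Step 1: grad_x = 2*6*1.234 = 14.808, grad_y = 2*1*4.3704 = 8.7408
  x_1 = 1.234 - 0.1*14.808 = -0.2468
  y_1 = 4.3704 - 0.1*8.7408 = 3.4963
Step 2: grad_x = 2*6*-0.2468 = -2.9616, grad_y = 2*1*3.4963 = 6.9926
  x_2 = -0.2468 - 0.1*-2.9616 = 0.0494
  y_2 = 3.4963 - 0.1*6.9926 = 2.7971
Step 3: grad_x = 2*6*0.0494 = 0.5923, grad_y = 2*1*2.7971 = 5.5941
  x_3 = 0.0494 - 0.1*0.5923 = -0.0099
  y_3 = 2.7971 - 0.1*5.5941 = 2.2376
f(-0.0099, 2.2376) = 6*(-0.0099)^2 + 1*2.2376^2 = 5.0076


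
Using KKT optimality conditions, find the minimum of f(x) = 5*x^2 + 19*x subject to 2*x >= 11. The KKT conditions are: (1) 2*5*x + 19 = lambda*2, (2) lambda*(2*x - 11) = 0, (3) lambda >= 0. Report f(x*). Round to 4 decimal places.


Step 1: Try lambda = 0 (constraint inactive).
x_unc = -19/(2*5) = -1.9
Check: 2*-1.9 = -3.8 < 11 -- violated!
Step 2: Constraint must be active: 2*x = 11
x* = 11/2 = 5.5
lambda = (2*5*5.5 + 19)/2 = 37.0
Step 3: Compute optimal value.
f(x*) = 5*5.5^2 + 19*5.5 = 255.75


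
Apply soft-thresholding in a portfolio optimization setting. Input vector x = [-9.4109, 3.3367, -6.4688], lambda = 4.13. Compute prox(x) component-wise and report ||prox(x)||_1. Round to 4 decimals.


Soft-thresholding with lambda = 4.13:
prox(-9.4109) = sign(-9.4109)*max(|-9.4109| - 4.13, 0) = -5.2809
prox(3.3367) = sign(3.3367)*max(|3.3367| - 4.13, 0) = 0.0
prox(-6.4688) = sign(-6.4688)*max(|-6.4688| - 4.13, 0) = -2.3388
prox(x) = [-5.2809, 0.0, -2.3388]
||prox(x)||_1 = 5.2809 + 0.0 + 2.3388 = 7.6197


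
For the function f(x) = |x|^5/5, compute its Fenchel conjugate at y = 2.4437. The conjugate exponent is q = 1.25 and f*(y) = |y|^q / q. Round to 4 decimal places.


The conjugate exponent q satisfies 1/p + 1/q = 1.
p = 5, so q = 5/(5 - 1) = 1.25
|y|^q = 2.4437^1.25 = 3.0553
f*(2.4437) = 3.0553 / 1.25 = 2.4443


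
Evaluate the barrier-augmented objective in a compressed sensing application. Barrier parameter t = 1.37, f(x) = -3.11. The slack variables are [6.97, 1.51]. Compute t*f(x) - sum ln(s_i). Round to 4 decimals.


Step 1: Compute log-barrier.
ln values: [1.9416, 0.4121]
phi = -(1.9416 + 0.4121) = -2.3537
Step 2: Compute augmented objective.
t*f(x) = 1.37*-3.11 = -4.2607
Total = -4.2607 - 2.3537 = -6.6144


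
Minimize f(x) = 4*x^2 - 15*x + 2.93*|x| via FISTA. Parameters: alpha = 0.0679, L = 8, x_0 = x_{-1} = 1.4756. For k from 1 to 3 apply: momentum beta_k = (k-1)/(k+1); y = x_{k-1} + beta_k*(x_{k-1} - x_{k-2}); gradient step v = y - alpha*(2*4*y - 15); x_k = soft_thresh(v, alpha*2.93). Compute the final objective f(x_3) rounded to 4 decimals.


FISTA on f(x) = 4*x^2 - 15*x + 2.93*|x|
L = 8, alpha = 0.0679
Iteration 1: beta = 0.0, y = 1.4756 + 0.0*(1.4756 - 1.4756) = 1.4756
  grad(y) = -3.1952, v = y - alpha*grad = 1.6926
  prox(v) = soft_thresh(1.6926, 0.1989) = 1.4936
Iteration 2: beta = 0.3333, y = 1.4936 + 0.3333*(1.4936 - 1.4756) = 1.4996
  grad(y) = -3.0031, v = y - alpha*grad = 1.7035
  prox(v) = soft_thresh(1.7035, 0.1989) = 1.5046
Iteration 3: beta = 0.5, y = 1.5046 + 0.5*(1.5046 - 1.4936) = 1.5101
  grad(y) = -2.9195, v = y - alpha*grad = 1.7083
  prox(v) = soft_thresh(1.7083, 0.1989) = 1.5093
f(x_3) = 4*1.5093^2 - 15*1.5093 + 2.93*|1.5093| = -9.1053


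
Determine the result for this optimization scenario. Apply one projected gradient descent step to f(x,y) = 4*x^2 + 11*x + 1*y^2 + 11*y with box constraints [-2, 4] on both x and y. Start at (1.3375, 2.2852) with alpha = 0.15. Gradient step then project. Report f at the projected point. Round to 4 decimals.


Step 1: Compute gradient at (1.3375, 2.2852).
grad_x = 2*4*1.3375 + 11 = 21.7
grad_y = 2*1*2.2852 + 11 = 15.5704
Step 2: Gradient step.
x_raw = 1.3375 - 0.15*21.7 = -1.9175
y_raw = 2.2852 - 0.15*15.5704 = -0.0504
Step 3: Project onto [-2, 4].
x_proj = clip(-1.9175) = -1.9175
y_proj = clip(-0.0504) = -0.0504
Step 4: Evaluate f.
f(-1.9175, -0.0504) = -6.9367


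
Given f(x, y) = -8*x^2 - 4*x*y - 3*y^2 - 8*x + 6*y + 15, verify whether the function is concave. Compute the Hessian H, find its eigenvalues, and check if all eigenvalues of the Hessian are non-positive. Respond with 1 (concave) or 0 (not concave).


The Hessian of f(x,y) = -8*x^2 - 4*x*y - 3*y^2 - 8*x + 6*y + 15 is:
H = [[-16, -4], [-4, -6]]
Trace = -16 - 6 = -22
Determinant = -16*-6 - (-4)^2 = 80
Discriminant = (-22)^2 - 4*80 = 164.0
Eigenvalues: lambda_1 = -17.4031, lambda_2 = -4.5969
The function is concave.

1


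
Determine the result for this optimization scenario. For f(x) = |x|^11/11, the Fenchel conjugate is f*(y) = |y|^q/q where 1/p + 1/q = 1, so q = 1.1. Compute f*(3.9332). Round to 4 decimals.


The conjugate exponent q satisfies 1/p + 1/q = 1.
p = 11, so q = 11/(11 - 1) = 1.1
|y|^q = 3.9332^1.1 = 4.5105
f*(3.9332) = 4.5105 / 1.1 = 4.1004


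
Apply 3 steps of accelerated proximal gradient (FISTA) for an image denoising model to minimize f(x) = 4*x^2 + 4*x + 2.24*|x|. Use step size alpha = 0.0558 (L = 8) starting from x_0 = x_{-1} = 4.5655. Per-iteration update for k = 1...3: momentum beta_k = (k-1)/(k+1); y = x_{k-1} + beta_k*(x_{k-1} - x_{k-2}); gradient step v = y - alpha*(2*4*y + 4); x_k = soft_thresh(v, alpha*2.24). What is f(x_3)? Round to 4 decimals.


FISTA on f(x) = 4*x^2 + 4*x + 2.24*|x|
L = 8, alpha = 0.0558
Iteration 1: beta = 0.0, y = 4.5655 + 0.0*(4.5655 - 4.5655) = 4.5655
  grad(y) = 40.524, v = y - alpha*grad = 2.3043
  prox(v) = soft_thresh(2.3043, 0.125) = 2.1793
Iteration 2: beta = 0.3333, y = 2.1793 + 0.3333*(2.1793 - 4.5655) = 1.3839
  grad(y) = 15.0709, v = y - alpha*grad = 0.5429
  prox(v) = soft_thresh(0.5429, 0.125) = 0.4179
Iteration 3: beta = 0.5, y = 0.4179 + 0.5*(0.4179 - 2.1793) = -0.4628
  grad(y) = 0.2979, v = y - alpha*grad = -0.4794
  prox(v) = soft_thresh(-0.4794, 0.125) = -0.3544
f(x_3) = 4*(-0.3544)^2 + 4*(-0.3544) + 2.24*|-0.3544| = -0.1214


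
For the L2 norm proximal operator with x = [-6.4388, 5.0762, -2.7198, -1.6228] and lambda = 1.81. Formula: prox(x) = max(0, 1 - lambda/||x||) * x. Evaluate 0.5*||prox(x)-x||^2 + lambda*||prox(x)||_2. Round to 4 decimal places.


Step 1: Compute ||x||.
||x|| = 8.7896
Step 2: Compute scaling factor.
scale = max(0, 1 - 1.81/8.7896) = 0.7941
Step 3: prox(x) = [-5.1129, 4.0309, -2.1597, -1.2886]
||prox(x)|| = 6.9796
Step 4: Proximal objective.
0.5*||prox-x||^2 = 1.6381
lambda*||prox|| = 12.6331
Total = 14.2711


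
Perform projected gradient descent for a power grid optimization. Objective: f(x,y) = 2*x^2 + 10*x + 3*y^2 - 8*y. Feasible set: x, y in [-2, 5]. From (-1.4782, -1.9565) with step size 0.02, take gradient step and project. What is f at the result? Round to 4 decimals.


Step 1: Compute gradient at (-1.4782, -1.9565).
grad_x = 2*2*-1.4782 + 10 = 4.0872
grad_y = 2*3*-1.9565 - 8 = -19.739
Step 2: Gradient step.
x_raw = -1.4782 - 0.02*4.0872 = -1.5599
y_raw = -1.9565 - 0.02*-19.739 = -1.5617
Step 3: Project onto [-2, 5].
x_proj = clip(-1.5599) = -1.5599
y_proj = clip(-1.5617) = -1.5617
Step 4: Evaluate f.
f(-1.5599, -1.5617) = 9.0781


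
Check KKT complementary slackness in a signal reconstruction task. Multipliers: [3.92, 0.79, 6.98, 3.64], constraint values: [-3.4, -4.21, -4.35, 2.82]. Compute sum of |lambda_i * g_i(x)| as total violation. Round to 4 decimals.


KKT complementary slackness check:
lambda_1 * g_1 = 3.92 * -3.4 = -13.328
lambda_2 * g_2 = 0.79 * -4.21 = -3.3259
lambda_3 * g_3 = 6.98 * -4.35 = -30.363
lambda_4 * g_4 = 3.64 * 2.82 = 10.2648
Total violation = 13.328 + 3.3259 + 30.363 + 10.2648 = 57.2817


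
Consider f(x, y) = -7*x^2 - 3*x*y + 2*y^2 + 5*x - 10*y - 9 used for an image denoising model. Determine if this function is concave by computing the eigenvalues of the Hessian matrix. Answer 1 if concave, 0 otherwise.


The Hessian of f(x,y) = -7*x^2 - 3*x*y + 2*y^2 + 5*x - 10*y - 9 is:
H = [[-14, -3], [-3, 4]]
Trace = -14 + 4 = -10
Determinant = -14*4 - (-3)^2 = -65
Discriminant = (-10)^2 - 4*-65 = 360.0
Eigenvalues: lambda_1 = -14.4868, lambda_2 = 4.4868
The function is not concave.

0


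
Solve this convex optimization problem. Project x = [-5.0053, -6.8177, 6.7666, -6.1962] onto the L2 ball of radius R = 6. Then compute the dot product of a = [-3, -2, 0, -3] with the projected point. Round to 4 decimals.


Step 1: Compute ||x|| (intermediates to 6 decimals).
||x|| = sqrt((-5.0053)^2 + (-6.8177)^2 + 6.7666^2 + (-6.1962)^2) = 12.478535
Step 2: Project.
Since ||x|| > R, scale = R/||x|| = 6/12.478535 = 0.480826, proj(x) = scale * x
proj(x) = [-2.406678, -3.278127, 3.253557, -2.979294]
Step 3: Dot product.
a^T * proj(x) = -3*(-2.406678) - 2*(-3.278127) + 0*3.253557 - 3*(-2.979294) = 22.7142


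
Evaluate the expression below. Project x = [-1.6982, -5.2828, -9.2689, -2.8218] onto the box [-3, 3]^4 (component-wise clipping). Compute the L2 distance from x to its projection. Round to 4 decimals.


Project each component onto [-3, 3].
clip(-1.6982) = -1.6982, clip(-5.2828) = -3.0, clip(-9.2689) = -3.0, clip(-2.8218) = -2.8218
Projection = [-1.6982, -3.0, -3.0, -2.8218]
Squared diffs: [0.0, 5.2112, 39.2991, 0.0]
Distance = sqrt(44.5103) = 6.6716


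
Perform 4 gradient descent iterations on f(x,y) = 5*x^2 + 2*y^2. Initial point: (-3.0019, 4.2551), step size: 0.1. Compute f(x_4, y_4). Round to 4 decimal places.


Gradient descent on f(x,y) = 5*x^2 + 2*y^2.
Starting point: (-3.0019, 4.2551), alpha = 0.1
Step 1: grad_x = 2*5*-3.0019 = -30.019, grad_y = 2*2*4.2551 = 17.0204
  x_1 = -3.0019 - 0.1*-30.019 = 0.0
  y_1 = 4.2551 - 0.1*17.0204 = 2.5531
Step 2: grad_x = 2*5*0.0 = 0.0, grad_y = 2*2*2.5531 = 10.2122
  x_2 = 0.0 - 0.1*0.0 = 0.0
  y_2 = 2.5531 - 0.1*10.2122 = 1.5318
Step 3: grad_x = 2*5*0.0 = 0.0, grad_y = 2*2*1.5318 = 6.1273
  x_3 = 0.0 - 0.1*0.0 = 0.0
  y_3 = 1.5318 - 0.1*6.1273 = 0.9191
Step 4: grad_x = 2*5*0.0 = 0.0, grad_y = 2*2*0.9191 = 3.6764
  x_4 = 0.0 - 0.1*0.0 = 0.0
  y_4 = 0.9191 - 0.1*3.6764 = 0.5515
f(0.0, 0.5515) = 5*0.0^2 + 2*0.5515^2 = 0.6082


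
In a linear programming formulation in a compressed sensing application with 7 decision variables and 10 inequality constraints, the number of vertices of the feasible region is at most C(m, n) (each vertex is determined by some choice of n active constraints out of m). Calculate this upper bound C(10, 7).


Each vertex corresponds to some choice of n active constraints out of m, so the number of vertices is at most C(m, n) = m! / (n!(m-n)!).
m = 10, n = 7
Numerator: 10 * 9 * 8 * 7 * 6 * 5 * 4
Denominator: 7! = 5040
C(10, 7) = 120


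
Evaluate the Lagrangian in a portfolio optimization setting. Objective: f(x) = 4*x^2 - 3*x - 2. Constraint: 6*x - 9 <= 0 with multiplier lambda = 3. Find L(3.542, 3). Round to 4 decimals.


Step 1: Evaluate f(x).
f(3.542) = 4*3.542^2 - 3*3.542 - 2 = 37.5571
Step 2: Evaluate g(x).
g(3.542) = 6*3.542 - 9 = 12.252
Step 3: Compute Lagrangian.
L = 37.5571 + 3*12.252 = 74.3131


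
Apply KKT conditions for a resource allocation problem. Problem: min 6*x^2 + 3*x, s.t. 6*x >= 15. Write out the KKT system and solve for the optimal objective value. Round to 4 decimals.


Step 1: Try lambda = 0 (constraint inactive).
x_unc = -3/(2*6) = -0.25
Check: 6*-0.25 = -1.5 < 15 -- violated!
Step 2: Constraint must be active: 6*x = 15
x* = 15/6 = 2.5
lambda = (2*6*2.5 + 3)/6 = 5.5
Step 3: Compute optimal value.
f(x*) = 6*2.5^2 + 3*2.5 = 45.0


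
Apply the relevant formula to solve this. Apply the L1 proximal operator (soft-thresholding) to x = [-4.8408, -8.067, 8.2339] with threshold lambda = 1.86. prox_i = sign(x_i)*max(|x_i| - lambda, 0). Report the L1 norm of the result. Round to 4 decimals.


Soft-thresholding with lambda = 1.86:
prox(-4.8408) = sign(-4.8408)*max(|-4.8408| - 1.86, 0) = -2.9808
prox(-8.067) = sign(-8.067)*max(|-8.067| - 1.86, 0) = -6.207
prox(8.2339) = sign(8.2339)*max(|8.2339| - 1.86, 0) = 6.3739
prox(x) = [-2.9808, -6.207, 6.3739]
||prox(x)||_1 = 2.9808 + 6.207 + 6.3739 = 15.5617


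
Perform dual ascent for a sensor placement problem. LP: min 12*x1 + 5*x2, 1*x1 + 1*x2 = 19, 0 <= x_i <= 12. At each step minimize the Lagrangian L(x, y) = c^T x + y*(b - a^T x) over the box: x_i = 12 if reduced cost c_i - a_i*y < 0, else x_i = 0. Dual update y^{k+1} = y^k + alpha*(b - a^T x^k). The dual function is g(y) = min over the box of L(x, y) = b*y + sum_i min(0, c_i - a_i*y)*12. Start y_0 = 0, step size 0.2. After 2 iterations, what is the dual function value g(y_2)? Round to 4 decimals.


Dual ascent for LP: min 12*x1 + 5*x2, 1*x1 + 1*x2 = 19, 0 <= x_i <= 12
Step 1: y^k = 0.0, reduced costs: (12.0, 5.0)
  x^k = (0.0, 0.0), subgradient = b - a^T x = 19.0
  y^{k+1} = 0.0 + 0.2*19.0 = 3.8
Step 2: y^k = 3.8, reduced costs: (8.2, 1.2)
  x^k = (0.0, 0.0), subgradient = b - a^T x = 19.0
  y^{k+1} = 3.8 + 0.2*19.0 = 7.6
Dual objective at y_2 = 7.6: reduced costs (4.4, -2.6), box minimizer x = (0.0, 12.0)
g(y_2) = b*y + (c1 - a1*y)*x1 + (c2 - a2*y)*x2 = 19*7.6 + 4.4*0.0 + (-2.6)*12.0 = 144.4 + 0.0 - 31.2 = 113.2


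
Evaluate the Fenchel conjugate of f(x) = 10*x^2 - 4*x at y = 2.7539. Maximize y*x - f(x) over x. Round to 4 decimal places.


f*(y) = sup_x {y*x - a*x^2 - b*x} = sup_x {(y-b)*x - a*x^2}
FOC: (y - b) - 2a*x = 0 => x* = (y - b)/(2a)
x* = (2.7539 + 4)/(2*10) = 0.3377
f*(2.7539) = (y-b)^2/(4a) = (2.7539 + 4)^2/(4*10)
= 45.6152/40 = 1.1404


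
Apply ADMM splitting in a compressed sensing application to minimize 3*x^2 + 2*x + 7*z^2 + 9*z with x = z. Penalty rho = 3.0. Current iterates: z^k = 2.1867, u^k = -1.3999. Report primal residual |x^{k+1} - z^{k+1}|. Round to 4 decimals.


ADMM iteration with rho = 3.0, z^k = 2.1867, u^k = -1.3999
Step 1: x-update.
Minimize 3*x^2 + 2*x + (3.0/2)*(x - 2.1867 - 1.3999)^2
FOC: (2*3 + 3.0)*x = -2 + 3.0*(2.1867 + 1.3999)
x^{k+1} = 0.9733
Step 2: z-update.
Minimize 7*z^2 + 9*z + (3.0/2)*(0.9733 - z - 1.3999)^2
FOC: (2*7 + 3.0)*z = -9 + 3.0*(0.9733 - 1.3999)
z^{k+1} = -0.6047
Step 3: u-update.
u^{k+1} = -1.3999 + 0.9733 + 0.6047 = 0.1781
Step 4: Primal residual = |0.9733 + 0.6047| = 1.578


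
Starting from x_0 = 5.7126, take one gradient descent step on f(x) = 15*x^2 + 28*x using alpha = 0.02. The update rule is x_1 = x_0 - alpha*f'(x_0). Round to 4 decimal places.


We compute the gradient at x_0 and apply the update.
f'(x) = 30*x + 28
f'(5.7126) = 30*5.7126 + 28 = 199.378
x_1 = 5.7126 - 0.02*199.378 = 1.725


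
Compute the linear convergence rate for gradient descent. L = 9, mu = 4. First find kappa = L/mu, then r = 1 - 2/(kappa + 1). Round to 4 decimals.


Step 1: Compute the condition number.
kappa = L/mu = 9/4 = 2.25
Step 2: Compute the convergence rate.
r = 1 - 2/(kappa + 1) = 1 - 2*mu/(L + mu) = (L - mu)/(L + mu) = 5/13 = 0.3846


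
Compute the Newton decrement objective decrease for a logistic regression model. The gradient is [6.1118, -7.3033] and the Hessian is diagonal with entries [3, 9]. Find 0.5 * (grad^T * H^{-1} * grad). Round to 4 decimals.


Step 1: H is diagonal, so H^(-1) * g = [2.0373, -0.8115].
Step 2: g^T H^(-1) g = sum_i g_i^2 / H_ii
  = (6.1118)^2/3 + (-7.3033)^2/9
  = 12.4514 + 5.9265 = 18.3778
Step 3: Objective decrease = 0.5 * g^T H^(-1) g = 9.1889


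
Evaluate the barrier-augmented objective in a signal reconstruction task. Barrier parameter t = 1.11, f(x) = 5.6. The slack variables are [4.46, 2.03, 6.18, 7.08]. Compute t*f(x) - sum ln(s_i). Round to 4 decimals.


Step 1: Compute log-barrier.
ln values: [1.4951, 0.708, 1.8213, 1.9573]
phi = -(1.4951 + 0.708 + 1.8213 + 1.9573) = -5.9818
Step 2: Compute augmented objective.
t*f(x) = 1.11*5.6 = 6.216
Total = 6.216 - 5.9818 = 0.2342


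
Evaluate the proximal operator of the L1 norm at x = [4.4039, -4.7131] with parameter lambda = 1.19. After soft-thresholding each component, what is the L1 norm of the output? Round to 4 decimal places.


Soft-thresholding with lambda = 1.19:
prox(4.4039) = sign(4.4039)*max(|4.4039| - 1.19, 0) = 3.2139
prox(-4.7131) = sign(-4.7131)*max(|-4.7131| - 1.19, 0) = -3.5231
prox(x) = [3.2139, -3.5231]
||prox(x)||_1 = 3.2139 + 3.5231 = 6.737


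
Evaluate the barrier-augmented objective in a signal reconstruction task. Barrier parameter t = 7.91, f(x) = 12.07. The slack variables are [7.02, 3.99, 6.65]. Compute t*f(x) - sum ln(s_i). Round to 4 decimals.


Step 1: Compute log-barrier.
ln values: [1.9488, 1.3838, 1.8946]
phi = -(1.9488 + 1.3838 + 1.8946) = -5.2272
Step 2: Compute augmented objective.
t*f(x) = 7.91*12.07 = 95.4737
Total = 95.4737 - 5.2272 = 90.2465


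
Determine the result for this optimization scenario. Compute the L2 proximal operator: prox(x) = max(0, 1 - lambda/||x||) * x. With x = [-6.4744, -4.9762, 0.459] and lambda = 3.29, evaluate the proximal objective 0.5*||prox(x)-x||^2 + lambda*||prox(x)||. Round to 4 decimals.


Step 1: Compute ||x||.
||x|| = 8.1787
Step 2: Compute scaling factor.
scale = max(0, 1 - 3.29/8.1787) = 0.5977
Step 3: prox(x) = [-3.87, -2.9745, 0.2744]
||prox(x)|| = 4.8887
Step 4: Proximal objective.
0.5*||prox-x||^2 = 5.4121
lambda*||prox|| = 16.0838
Total = 21.4959


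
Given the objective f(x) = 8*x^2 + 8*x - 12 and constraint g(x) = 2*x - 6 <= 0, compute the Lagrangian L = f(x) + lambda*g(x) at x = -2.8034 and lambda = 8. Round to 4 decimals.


Step 1: Evaluate f(x).
f(-2.8034) = 8*(-2.8034)^2 + 8*(-2.8034) - 12 = 28.4452
Step 2: Evaluate g(x).
g(-2.8034) = 2*-2.8034 - 6 = -11.6068
Step 3: Compute Lagrangian.
L = 28.4452 + 8*-11.6068 = -64.4092


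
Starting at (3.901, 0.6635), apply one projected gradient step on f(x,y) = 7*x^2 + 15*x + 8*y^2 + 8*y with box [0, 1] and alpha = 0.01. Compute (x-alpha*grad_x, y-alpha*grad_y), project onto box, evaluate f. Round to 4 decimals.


Step 1: Compute gradient at (3.901, 0.6635).
grad_x = 2*7*3.901 + 15 = 69.614
grad_y = 2*8*0.6635 + 8 = 18.616
Step 2: Gradient step.
x_raw = 3.901 - 0.01*69.614 = 3.2049
y_raw = 0.6635 - 0.01*18.616 = 0.4773
Step 3: Project onto [0, 1].
x_proj = clip(3.2049) = 1.0
y_proj = clip(0.4773) = 0.4773
Step 4: Evaluate f.
f(1.0, 0.4773) = 27.6415


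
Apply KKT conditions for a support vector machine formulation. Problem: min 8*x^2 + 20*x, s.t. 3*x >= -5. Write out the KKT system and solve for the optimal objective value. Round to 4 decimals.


Step 1: Try lambda = 0 (constraint inactive).
Stationarity: 2*8*x + 20 = 0
x* = -20/(2*8) = -1.25
Check constraint: 3*-1.25 = -3.75 >= -5 -- satisfied.
Step 2: Compute optimal value.
f(x*) = 8*(-1.25)^2 + 20*(-1.25) = -12.5


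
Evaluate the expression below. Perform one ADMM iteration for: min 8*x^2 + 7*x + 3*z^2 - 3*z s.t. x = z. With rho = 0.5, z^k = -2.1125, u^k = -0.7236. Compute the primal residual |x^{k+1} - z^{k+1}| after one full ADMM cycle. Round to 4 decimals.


ADMM iteration with rho = 0.5, z^k = -2.1125, u^k = -0.7236
Step 1: x-update.
Minimize 8*x^2 + 7*x + (0.5/2)*(x + 2.1125 - 0.7236)^2
FOC: (2*8 + 0.5)*x = -7 + 0.5*(-2.1125 + 0.7236)
x^{k+1} = -0.4663
Step 2: z-update.
Minimize 3*z^2 - 3*z + (0.5/2)*(-0.4663 - z - 0.7236)^2
FOC: (2*3 + 0.5)*z = 3 + 0.5*(-0.4663 - 0.7236)
z^{k+1} = 0.37
Step 3: u-update.
u^{k+1} = -0.7236 - 0.4663 - 0.37 = -1.5599
Step 4: Primal residual = |-0.4663 - 0.37| = 0.8363


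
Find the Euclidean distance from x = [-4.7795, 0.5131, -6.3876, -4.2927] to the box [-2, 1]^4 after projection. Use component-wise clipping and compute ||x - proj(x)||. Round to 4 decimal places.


Project each component onto [-2, 1].
clip(-4.7795) = -2.0, clip(0.5131) = 0.5131, clip(-6.3876) = -2.0, clip(-4.2927) = -2.0
Projection = [-2.0, 0.5131, -2.0, -2.0]
Squared diffs: [7.7256, 0.0, 19.251, 5.2565]
Distance = sqrt(32.2331) = 5.6774


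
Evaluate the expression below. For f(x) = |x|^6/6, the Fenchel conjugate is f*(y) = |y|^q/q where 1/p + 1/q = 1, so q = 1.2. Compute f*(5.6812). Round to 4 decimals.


The conjugate exponent q satisfies 1/p + 1/q = 1.
p = 6, so q = 6/(6 - 1) = 1.2
|y|^q = 5.6812^1.2 = 8.0413
f*(5.6812) = 8.0413 / 1.2 = 6.7011


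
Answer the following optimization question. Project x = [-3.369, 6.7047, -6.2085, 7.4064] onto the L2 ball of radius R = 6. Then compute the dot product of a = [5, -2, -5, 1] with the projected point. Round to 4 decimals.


Step 1: Compute ||x|| (intermediates to 6 decimals).
||x|| = sqrt((-3.369)^2 + 6.7047^2 + (-6.2085)^2 + 7.4064^2) = 12.235334
Step 2: Project.
Since ||x|| > R, scale = R/||x|| = 6/12.235334 = 0.490383, proj(x) = scale * x
proj(x) = [-1.6521, 3.287871, -3.044543, 3.631973]
Step 3: Dot product.
a^T * proj(x) = 5*(-1.6521) - 2*3.287871 - 5*(-3.044543) + 1*3.631973 = 4.0184


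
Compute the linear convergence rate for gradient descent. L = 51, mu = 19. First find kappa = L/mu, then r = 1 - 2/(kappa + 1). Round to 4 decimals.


Step 1: Compute the condition number.
kappa = L/mu = 51/19 = 2.6842
Step 2: Compute the convergence rate.
r = 1 - 2/(kappa + 1) = 1 - 2*mu/(L + mu) = (L - mu)/(L + mu) = 32/70 = 0.4571


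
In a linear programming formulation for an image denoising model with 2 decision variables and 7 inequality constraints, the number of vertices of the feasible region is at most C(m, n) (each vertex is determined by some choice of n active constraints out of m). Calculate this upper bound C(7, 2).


Each vertex corresponds to some choice of n active constraints out of m, so the number of vertices is at most C(m, n) = m! / (n!(m-n)!).
m = 7, n = 2
Numerator: 7 * 6
Denominator: 2! = 2
C(7, 2) = 21


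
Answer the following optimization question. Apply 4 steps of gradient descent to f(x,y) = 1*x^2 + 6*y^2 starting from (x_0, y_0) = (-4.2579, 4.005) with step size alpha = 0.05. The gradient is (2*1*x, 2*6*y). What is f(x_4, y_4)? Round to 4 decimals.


Gradient descent on f(x,y) = 1*x^2 + 6*y^2.
Starting point: (-4.2579, 4.005), alpha = 0.05
Step 1: grad_x = 2*1*-4.2579 = -8.5158, grad_y = 2*6*4.005 = 48.06
  x_1 = -4.2579 - 0.05*-8.5158 = -3.8321
  y_1 = 4.005 - 0.05*48.06 = 1.602
Step 2: grad_x = 2*1*-3.8321 = -7.6642, grad_y = 2*6*1.602 = 19.224
  x_2 = -3.8321 - 0.05*-7.6642 = -3.4489
  y_2 = 1.602 - 0.05*19.224 = 0.6408
Step 3: grad_x = 2*1*-3.4489 = -6.8978, grad_y = 2*6*0.6408 = 7.6896
  x_3 = -3.4489 - 0.05*-6.8978 = -3.104
  y_3 = 0.6408 - 0.05*7.6896 = 0.2563
Step 4: grad_x = 2*1*-3.104 = -6.208, grad_y = 2*6*0.2563 = 3.0758
  x_4 = -3.104 - 0.05*-6.208 = -2.7936
  y_4 = 0.2563 - 0.05*3.0758 = 0.1025
f(-2.7936, 0.1025) = 1*(-2.7936)^2 + 6*0.1025^2 = 7.8673


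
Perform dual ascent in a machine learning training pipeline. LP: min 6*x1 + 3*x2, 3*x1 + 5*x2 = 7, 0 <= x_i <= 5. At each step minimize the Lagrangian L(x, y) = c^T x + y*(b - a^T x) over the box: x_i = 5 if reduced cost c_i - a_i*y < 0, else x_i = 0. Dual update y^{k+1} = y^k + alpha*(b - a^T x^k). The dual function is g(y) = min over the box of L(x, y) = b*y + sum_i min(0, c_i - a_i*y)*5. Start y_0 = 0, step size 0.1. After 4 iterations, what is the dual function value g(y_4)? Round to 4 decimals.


Dual ascent for LP: min 6*x1 + 3*x2, 3*x1 + 5*x2 = 7, 0 <= x_i <= 5
Step 1: y^k = 0.0, reduced costs: (6.0, 3.0)
  x^k = (0.0, 0.0), subgradient = b - a^T x = 7.0
  y^{k+1} = 0.0 + 0.1*7.0 = 0.7
Step 2: y^k = 0.7, reduced costs: (3.9, -0.5)
  x^k = (0.0, 5.0), subgradient = b - a^T x = -18.0
  y^{k+1} = 0.7 + 0.1*-18.0 = -1.1
Step 3: y^k = -1.1, reduced costs: (9.3, 8.5)
  x^k = (0.0, 0.0), subgradient = b - a^T x = 7.0
  y^{k+1} = -1.1 + 0.1*7.0 = -0.4
Step 4: y^k = -0.4, reduced costs: (7.2, 5.0)
  x^k = (0.0, 0.0), subgradient = b - a^T x = 7.0
  y^{k+1} = -0.4 + 0.1*7.0 = 0.3
Dual objective at y_4 = 0.3: reduced costs (5.1, 1.5), box minimizer x = (0.0, 0.0)
g(y_4) = b*y + (c1 - a1*y)*x1 + (c2 - a2*y)*x2 = 7*0.3 + 5.1*0.0 + 1.5*0.0 = 2.1 + 0.0 + 0.0 = 2.1


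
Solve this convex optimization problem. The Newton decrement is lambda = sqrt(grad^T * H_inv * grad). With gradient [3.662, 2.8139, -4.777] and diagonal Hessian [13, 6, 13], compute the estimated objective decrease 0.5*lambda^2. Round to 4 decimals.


Step 1: H is diagonal, so H^(-1) * g = [0.2817, 0.469, -0.3675].
Step 2: g^T H^(-1) g = sum_i g_i^2 / H_ii
  = (3.662)^2/13 + (2.8139)^2/6 + (-4.777)^2/13
  = 1.0316 + 1.3197 + 1.7554 = 4.1066
Step 3: Objective decrease = 0.5 * g^T H^(-1) g = 2.0533


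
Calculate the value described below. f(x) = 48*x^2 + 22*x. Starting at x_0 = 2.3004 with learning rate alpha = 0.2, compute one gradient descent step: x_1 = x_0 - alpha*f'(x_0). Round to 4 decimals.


We compute the gradient at x_0 and apply the update.
f'(x) = 96*x + 22
f'(2.3004) = 96*2.3004 + 22 = 242.8384
x_1 = 2.3004 - 0.2*242.8384 = -46.2673


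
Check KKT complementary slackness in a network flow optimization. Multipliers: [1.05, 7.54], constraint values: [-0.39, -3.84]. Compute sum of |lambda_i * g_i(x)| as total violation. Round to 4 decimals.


KKT complementary slackness check:
lambda_1 * g_1 = 1.05 * -0.39 = -0.4095
lambda_2 * g_2 = 7.54 * -3.84 = -28.9536
Total violation = 0.4095 + 28.9536 = 29.3631


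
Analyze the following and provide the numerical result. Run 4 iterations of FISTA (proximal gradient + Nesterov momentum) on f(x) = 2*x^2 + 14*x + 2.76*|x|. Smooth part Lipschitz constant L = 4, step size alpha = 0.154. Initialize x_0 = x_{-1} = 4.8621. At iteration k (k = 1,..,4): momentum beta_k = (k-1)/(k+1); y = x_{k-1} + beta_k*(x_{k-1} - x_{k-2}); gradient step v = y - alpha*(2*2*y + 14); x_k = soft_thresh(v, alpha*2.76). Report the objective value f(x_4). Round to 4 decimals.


FISTA on f(x) = 2*x^2 + 14*x + 2.76*|x|
L = 4, alpha = 0.154
Iteration 1: beta = 0.0, y = 4.8621 + 0.0*(4.8621 - 4.8621) = 4.8621
  grad(y) = 33.4484, v = y - alpha*grad = -0.289
  prox(v) = soft_thresh(-0.289, 0.425) = 0.0
Iteration 2: beta = 0.3333, y = 0.0 + 0.3333*(0.0 - 4.8621) = -1.6207
  grad(y) = 7.5172, v = y - alpha*grad = -2.7783
  prox(v) = soft_thresh(-2.7783, 0.425) = -2.3533
Iteration 3: beta = 0.5, y = -2.3533 + 0.5*(-2.3533 - 0.0) = -3.53
  grad(y) = -0.1199, v = y - alpha*grad = -3.5115
  prox(v) = soft_thresh(-3.5115, 0.425) = -3.0865
Iteration 4: beta = 0.6, y = -3.0865 + 0.6*(-3.0865 + 2.3533) = -3.5264
  grad(y) = -0.1054, v = y - alpha*grad = -3.5101
  prox(v) = soft_thresh(-3.5101, 0.425) = -3.0851
f(x_4) = 2*(-3.0851)^2 + 14*(-3.0851) + 2.76*|-3.0851| = -15.6409


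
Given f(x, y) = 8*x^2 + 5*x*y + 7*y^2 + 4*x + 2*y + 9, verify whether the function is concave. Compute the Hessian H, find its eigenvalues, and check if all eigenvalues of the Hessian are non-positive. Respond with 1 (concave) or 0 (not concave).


The Hessian of f(x,y) = 8*x^2 + 5*x*y + 7*y^2 + 4*x + 2*y + 9 is:
H = [[16, 5], [5, 14]]
Trace = 16 + 14 = 30
Determinant = 16*14 - (5)^2 = 199
Discriminant = (30)^2 - 4*199 = 104.0
Eigenvalues: lambda_1 = 9.901, lambda_2 = 20.099
The function is not concave.

0


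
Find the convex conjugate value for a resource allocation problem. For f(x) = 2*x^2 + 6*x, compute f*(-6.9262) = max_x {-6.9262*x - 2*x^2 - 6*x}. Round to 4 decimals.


f*(y) = sup_x {y*x - a*x^2 - b*x} = sup_x {(y-b)*x - a*x^2}
FOC: (y - b) - 2a*x = 0 => x* = (y - b)/(2a)
x* = (-6.9262 - 6)/(2*2) = -3.2316
f*(-6.9262) = (y-b)^2/(4a) = (-6.9262 - 6)^2/(4*2)
= 167.0866/8 = 20.8858


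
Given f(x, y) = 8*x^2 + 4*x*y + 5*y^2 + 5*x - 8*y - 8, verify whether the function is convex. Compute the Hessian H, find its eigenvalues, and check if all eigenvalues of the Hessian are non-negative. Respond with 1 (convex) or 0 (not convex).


The Hessian of f(x,y) = 8*x^2 + 4*x*y + 5*y^2 + 5*x - 8*y - 8 is:
H = [[16, 4], [4, 10]]
Trace = 16 + 10 = 26
Determinant = 16*10 - (4)^2 = 144
Discriminant = (26)^2 - 4*144 = 100.0
Eigenvalues: lambda_1 = 8.0, lambda_2 = 18.0
The function is convex.

1


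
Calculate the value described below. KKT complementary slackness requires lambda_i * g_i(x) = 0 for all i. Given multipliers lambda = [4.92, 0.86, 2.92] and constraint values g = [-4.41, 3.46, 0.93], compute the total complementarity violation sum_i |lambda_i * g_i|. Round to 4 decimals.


KKT complementary slackness check:
lambda_1 * g_1 = 4.92 * -4.41 = -21.6972
lambda_2 * g_2 = 0.86 * 3.46 = 2.9756
lambda_3 * g_3 = 2.92 * 0.93 = 2.7156
Total violation = 21.6972 + 2.9756 + 2.7156 = 27.3884


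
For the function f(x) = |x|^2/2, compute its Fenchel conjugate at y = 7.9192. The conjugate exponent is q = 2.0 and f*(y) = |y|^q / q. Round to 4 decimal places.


The conjugate exponent q satisfies 1/p + 1/q = 1.
p = 2, so q = 2/(2 - 1) = 2.0
|y|^q = 7.9192^2.0 = 62.7137
f*(7.9192) = 62.7137 / 2.0 = 31.3569


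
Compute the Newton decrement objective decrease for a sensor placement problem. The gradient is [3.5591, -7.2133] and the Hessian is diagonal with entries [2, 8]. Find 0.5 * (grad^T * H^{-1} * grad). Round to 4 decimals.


Step 1: H is diagonal, so H^(-1) * g = [1.7796, -0.9017].
Step 2: g^T H^(-1) g = sum_i g_i^2 / H_ii
  = (3.5591)^2/2 + (-7.2133)^2/8
  = 6.3336 + 6.504 = 12.8376
Step 3: Objective decrease = 0.5 * g^T H^(-1) g = 6.4188


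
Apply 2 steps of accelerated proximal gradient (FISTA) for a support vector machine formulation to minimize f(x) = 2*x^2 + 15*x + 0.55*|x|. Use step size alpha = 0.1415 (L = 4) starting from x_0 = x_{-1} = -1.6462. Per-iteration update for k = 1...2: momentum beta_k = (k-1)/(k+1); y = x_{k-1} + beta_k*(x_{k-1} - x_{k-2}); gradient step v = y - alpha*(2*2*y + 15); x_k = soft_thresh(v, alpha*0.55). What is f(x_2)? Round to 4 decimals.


FISTA on f(x) = 2*x^2 + 15*x + 0.55*|x|
L = 4, alpha = 0.1415
Iteration 1: beta = 0.0, y = -1.6462 + 0.0*(-1.6462 + 1.6462) = -1.6462
  grad(y) = 8.4152, v = y - alpha*grad = -2.837
  prox(v) = soft_thresh(-2.837, 0.0778) = -2.7591
Iteration 2: beta = 0.3333, y = -2.7591 + 0.3333*(-2.7591 + 1.6462) = -3.1301
  grad(y) = 2.4796, v = y - alpha*grad = -3.481
  prox(v) = soft_thresh(-3.481, 0.0778) = -3.4031
f(x_2) = 2*(-3.4031)^2 + 15*(-3.4031) + 0.55*|-3.4031| = -26.0126


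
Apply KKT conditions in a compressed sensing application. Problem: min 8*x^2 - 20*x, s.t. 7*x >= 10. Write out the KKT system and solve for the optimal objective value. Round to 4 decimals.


Step 1: Try lambda = 0 (constraint inactive).
x_unc = 20/(2*8) = 1.25
Check: 7*1.25 = 8.75 < 10 -- violated!
Step 2: Constraint must be active: 7*x = 10
x* = 10/7 = 1.4286 (rounded; the exact value 10/7 is used below)
lambda = (2*8*(10/7) - 20)/7 = 0.4082
Step 3: Compute optimal value.
f(x*) = 8*(10/7)^2 - 20*(10/7) = -12.2449


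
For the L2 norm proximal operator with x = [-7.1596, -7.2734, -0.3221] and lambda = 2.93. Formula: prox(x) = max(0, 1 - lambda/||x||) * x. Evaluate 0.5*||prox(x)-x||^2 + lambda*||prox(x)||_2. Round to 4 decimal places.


Step 1: Compute ||x||.
||x|| = 10.2111
Step 2: Compute scaling factor.
scale = max(0, 1 - 2.93/10.2111) = 0.7131
Step 3: prox(x) = [-5.1052, -5.1863, -0.2297]
||prox(x)|| = 7.2811
Step 4: Proximal objective.
0.5*||prox-x||^2 = 4.2925
lambda*||prox|| = 21.3336
Total = 25.626


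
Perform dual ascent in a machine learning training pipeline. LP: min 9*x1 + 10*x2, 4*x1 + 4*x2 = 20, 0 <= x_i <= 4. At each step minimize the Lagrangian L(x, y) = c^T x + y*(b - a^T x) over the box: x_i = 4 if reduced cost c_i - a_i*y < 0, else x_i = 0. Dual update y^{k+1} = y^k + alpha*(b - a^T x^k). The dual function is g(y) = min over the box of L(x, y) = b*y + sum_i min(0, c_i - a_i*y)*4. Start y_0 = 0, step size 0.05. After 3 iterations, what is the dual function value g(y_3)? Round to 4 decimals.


Dual ascent for LP: min 9*x1 + 10*x2, 4*x1 + 4*x2 = 20, 0 <= x_i <= 4
Step 1: y^k = 0.0, reduced costs: (9.0, 10.0)
  x^k = (0.0, 0.0), subgradient = b - a^T x = 20.0
  y^{k+1} = 0.0 + 0.05*20.0 = 1.0
Step 2: y^k = 1.0, reduced costs: (5.0, 6.0)
  x^k = (0.0, 0.0), subgradient = b - a^T x = 20.0
  y^{k+1} = 1.0 + 0.05*20.0 = 2.0
Step 3: y^k = 2.0, reduced costs: (1.0, 2.0)
  x^k = (0.0, 0.0), subgradient = b - a^T x = 20.0
  y^{k+1} = 2.0 + 0.05*20.0 = 3.0
Dual objective at y_3 = 3.0: reduced costs (-3.0, -2.0), box minimizer x = (4.0, 4.0)
g(y_3) = b*y + (c1 - a1*y)*x1 + (c2 - a2*y)*x2 = 20*3.0 + (-3.0)*4.0 + (-2.0)*4.0 = 60.0 - 12.0 - 8.0 = 40.0


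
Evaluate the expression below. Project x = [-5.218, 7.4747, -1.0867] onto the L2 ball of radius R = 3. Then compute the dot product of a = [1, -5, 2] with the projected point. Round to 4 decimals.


Step 1: Compute ||x|| (intermediates to 6 decimals).
||x|| = sqrt((-5.218)^2 + 7.4747^2 + (-1.0867)^2) = 9.180391
Step 2: Project.
Since ||x|| > R, scale = R/||x|| = 3/9.180391 = 0.326783, proj(x) = scale * x
proj(x) = [-1.705154, 2.442605, -0.355115]
Step 3: Dot product.
a^T * proj(x) = 1*(-1.705154) - 5*2.442605 + 2*(-0.355115) = -14.6284


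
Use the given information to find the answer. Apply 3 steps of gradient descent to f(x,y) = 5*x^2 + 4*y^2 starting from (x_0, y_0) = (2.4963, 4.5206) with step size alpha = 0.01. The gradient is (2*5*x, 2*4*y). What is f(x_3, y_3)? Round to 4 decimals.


Gradient descent on f(x,y) = 5*x^2 + 4*y^2.
Starting point: (2.4963, 4.5206), alpha = 0.01
Step 1: grad_x = 2*5*2.4963 = 24.963, grad_y = 2*4*4.5206 = 36.1648
  x_1 = 2.4963 - 0.01*24.963 = 2.2467
  y_1 = 4.5206 - 0.01*36.1648 = 4.159
Step 2: grad_x = 2*5*2.2467 = 22.4667, grad_y = 2*4*4.159 = 33.2716
  x_2 = 2.2467 - 0.01*22.4667 = 2.022
  y_2 = 4.159 - 0.01*33.2716 = 3.8262
Step 3: grad_x = 2*5*2.022 = 20.22, grad_y = 2*4*3.8262 = 30.6099
  x_3 = 2.022 - 0.01*20.22 = 1.8198
  y_3 = 3.8262 - 0.01*30.6099 = 3.5201
f(1.8198, 3.5201) = 5*1.8198^2 + 4*3.5201^2 = 66.1239


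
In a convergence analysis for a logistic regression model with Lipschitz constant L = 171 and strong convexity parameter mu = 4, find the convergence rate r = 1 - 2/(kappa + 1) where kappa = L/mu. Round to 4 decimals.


Step 1: Compute the condition number.
kappa = L/mu = 171/4 = 42.75
Step 2: Compute the convergence rate.
r = 1 - 2/(kappa + 1) = 1 - 2*mu/(L + mu) = (L - mu)/(L + mu) = 167/175 = 0.9543


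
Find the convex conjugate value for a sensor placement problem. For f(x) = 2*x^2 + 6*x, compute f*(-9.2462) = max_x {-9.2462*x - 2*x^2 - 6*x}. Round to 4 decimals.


f*(y) = sup_x {y*x - a*x^2 - b*x} = sup_x {(y-b)*x - a*x^2}
FOC: (y - b) - 2a*x = 0 => x* = (y - b)/(2a)
x* = (-9.2462 - 6)/(2*2) = -3.8116
f*(-9.2462) = (y-b)^2/(4a) = (-9.2462 - 6)^2/(4*2)
= 232.4466/8 = 29.0558
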